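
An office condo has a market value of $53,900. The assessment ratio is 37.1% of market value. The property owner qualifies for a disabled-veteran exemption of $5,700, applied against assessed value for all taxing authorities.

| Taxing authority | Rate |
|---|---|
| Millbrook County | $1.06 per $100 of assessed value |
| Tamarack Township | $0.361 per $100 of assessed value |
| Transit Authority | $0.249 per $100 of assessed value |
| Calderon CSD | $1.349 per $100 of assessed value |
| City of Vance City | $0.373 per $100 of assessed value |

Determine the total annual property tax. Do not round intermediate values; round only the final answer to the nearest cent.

Assessed value = $53,900 × 0.371 = $19,996.9
Taxable value = $19,996.9 − $5,700 = $14,296.9
Millbrook County: $14,296.9 × 0.0106 = $151.54714
Tamarack Township: $14,296.9 × 0.00361 = $51.611809
Transit Authority: $14,296.9 × 0.00249 = $35.599281
Calderon CSD: $14,296.9 × 0.01349 = $192.865181
City of Vance City: $14,296.9 × 0.00373 = $53.327437
Total = $151.54714 + $51.611809 + $35.599281 + $192.865181 + $53.327437 = $484.950848

$484.95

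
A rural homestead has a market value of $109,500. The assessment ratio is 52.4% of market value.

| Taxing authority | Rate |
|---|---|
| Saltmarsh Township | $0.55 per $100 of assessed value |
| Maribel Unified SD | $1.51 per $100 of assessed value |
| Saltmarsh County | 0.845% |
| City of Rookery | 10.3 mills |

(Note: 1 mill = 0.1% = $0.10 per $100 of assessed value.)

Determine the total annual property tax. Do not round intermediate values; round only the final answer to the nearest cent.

$2,257.82

Assessed value = $109,500 × 0.524 = $57,378
Saltmarsh Township: $57,378 × 0.0055 = $315.579
Maribel Unified SD: $57,378 × 0.0151 = $866.4078
Saltmarsh County: $57,378 × 0.00845 = $484.8441
City of Rookery: $57,378 × 0.0103 = $590.9934
Total = $2,257.8243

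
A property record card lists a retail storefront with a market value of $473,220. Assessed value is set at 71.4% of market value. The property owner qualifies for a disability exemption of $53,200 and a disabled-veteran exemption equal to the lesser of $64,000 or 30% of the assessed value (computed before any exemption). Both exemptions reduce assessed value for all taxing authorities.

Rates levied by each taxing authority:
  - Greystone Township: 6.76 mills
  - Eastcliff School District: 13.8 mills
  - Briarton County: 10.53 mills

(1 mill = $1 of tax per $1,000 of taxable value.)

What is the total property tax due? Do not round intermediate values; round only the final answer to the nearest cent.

$6,860.91

Assessed value = $473,220 × 0.714 = $337,879.08
Disabled-veteran exemption = min($64,000, 30% × $337,879.08) = min($64,000, $101,363.724) = $64,000 (dollar cap binds)
Taxable value = $337,879.08 − $53,200 − $64,000 = $220,679.08
Greystone Township: $220,679.08 × 0.00676 = $1,491.7905808
Eastcliff School District: $220,679.08 × 0.0138 = $3,045.371304
Briarton County: $220,679.08 × 0.01053 = $2,323.7507124
Total = $6,860.9125972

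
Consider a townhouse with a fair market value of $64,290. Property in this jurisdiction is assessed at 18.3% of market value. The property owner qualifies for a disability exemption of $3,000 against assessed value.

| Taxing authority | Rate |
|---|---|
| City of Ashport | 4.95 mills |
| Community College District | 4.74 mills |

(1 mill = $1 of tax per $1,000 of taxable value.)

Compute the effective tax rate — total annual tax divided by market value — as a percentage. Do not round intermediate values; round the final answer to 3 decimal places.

0.132%

Assessed value = $64,290 × 0.183 = $11,765.07
Taxable value = $11,765.07 − $3,000 = $8,765.07
City of Ashport: $8,765.07 × 0.00495 = $43.3870965
Community College District: $8,765.07 × 0.00474 = $41.5464318
Total tax = $84.9335283
Effective rate = $84.9335283 ÷ $64,290 = 0.132% of market value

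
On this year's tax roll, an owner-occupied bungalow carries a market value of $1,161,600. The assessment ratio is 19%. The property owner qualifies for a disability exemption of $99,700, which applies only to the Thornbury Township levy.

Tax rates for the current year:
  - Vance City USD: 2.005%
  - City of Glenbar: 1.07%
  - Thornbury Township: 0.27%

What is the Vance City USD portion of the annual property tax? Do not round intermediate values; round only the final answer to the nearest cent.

Assessed value = $1,161,600 × 0.19 = $220,704
Vance City USD taxable value = $220,704 (exemption does not apply)
Vance City USD levy = $220,704 × 0.02005 = $4,425.1152

$4,425.12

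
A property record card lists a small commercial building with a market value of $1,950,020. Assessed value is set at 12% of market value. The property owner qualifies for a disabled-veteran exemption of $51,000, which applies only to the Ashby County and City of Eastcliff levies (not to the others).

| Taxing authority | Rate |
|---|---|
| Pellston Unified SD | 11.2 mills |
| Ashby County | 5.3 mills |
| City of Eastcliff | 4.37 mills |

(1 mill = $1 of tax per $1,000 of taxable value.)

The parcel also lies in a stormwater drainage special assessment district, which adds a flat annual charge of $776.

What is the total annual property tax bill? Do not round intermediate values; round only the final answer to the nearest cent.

Assessed value = $1,950,020 × 0.12 = $234,002.4
Pellston Unified SD: $234,002.4 × 0.0112 = $2,620.82688
Ashby County: ($234,002.4 − $51,000) × 0.0053 = $183,002.4 × 0.0053 = $969.91272
City of Eastcliff: ($234,002.4 − $51,000) × 0.00437 = $183,002.4 × 0.00437 = $799.720488
Levies subtotal = $4,390.460088
Total = $4,390.460088 + $776 = $5,166.460088

$5,166.46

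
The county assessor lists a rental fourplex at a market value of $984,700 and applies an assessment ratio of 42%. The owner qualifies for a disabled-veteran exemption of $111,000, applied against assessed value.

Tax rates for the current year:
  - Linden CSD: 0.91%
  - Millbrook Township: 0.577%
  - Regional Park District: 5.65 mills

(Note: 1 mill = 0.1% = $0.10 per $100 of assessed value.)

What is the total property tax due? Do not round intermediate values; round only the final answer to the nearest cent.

$6,208.82

Assessed value = $984,700 × 0.42 = $413,574
Taxable value = $413,574 − $111,000 = $302,574
Linden CSD: $302,574 × 0.0091 = $2,753.4234
Millbrook Township: $302,574 × 0.00577 = $1,745.85198
Regional Park District: $302,574 × 0.00565 = $1,709.5431
Total = $6,208.81848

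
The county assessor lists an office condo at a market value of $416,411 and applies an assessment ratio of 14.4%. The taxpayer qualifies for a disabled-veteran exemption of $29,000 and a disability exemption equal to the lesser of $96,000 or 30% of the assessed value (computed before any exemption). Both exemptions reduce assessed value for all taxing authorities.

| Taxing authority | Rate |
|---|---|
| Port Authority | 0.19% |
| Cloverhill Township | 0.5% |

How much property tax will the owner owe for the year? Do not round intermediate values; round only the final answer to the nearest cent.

$89.52

Assessed value = $416,411 × 0.144 = $59,963.184
Disability exemption = min($96,000, 30% × $59,963.184) = min($96,000, $17,988.9552) = $17,988.9552 (percentage binds)
Taxable value = $59,963.184 − $29,000 − $17,988.9552 = $12,974.2288
Port Authority: $12,974.2288 × 0.0019 = $24.65103472
Cloverhill Township: $12,974.2288 × 0.005 = $64.871144
Total = $89.52217872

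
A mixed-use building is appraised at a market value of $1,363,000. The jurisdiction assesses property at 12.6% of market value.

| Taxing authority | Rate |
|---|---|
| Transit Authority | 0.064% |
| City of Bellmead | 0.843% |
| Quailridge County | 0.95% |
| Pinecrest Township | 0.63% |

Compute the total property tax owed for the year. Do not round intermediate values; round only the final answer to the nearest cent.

$4,271.12

Assessed value = $1,363,000 × 0.126 = $171,738
Transit Authority: $171,738 × 0.00064 = $109.91232
City of Bellmead: $171,738 × 0.00843 = $1,447.75134
Quailridge County: $171,738 × 0.0095 = $1,631.511
Pinecrest Township: $171,738 × 0.0063 = $1,081.9494
Total = $109.91232 + $1,447.75134 + $1,631.511 + $1,081.9494 = $4,271.12406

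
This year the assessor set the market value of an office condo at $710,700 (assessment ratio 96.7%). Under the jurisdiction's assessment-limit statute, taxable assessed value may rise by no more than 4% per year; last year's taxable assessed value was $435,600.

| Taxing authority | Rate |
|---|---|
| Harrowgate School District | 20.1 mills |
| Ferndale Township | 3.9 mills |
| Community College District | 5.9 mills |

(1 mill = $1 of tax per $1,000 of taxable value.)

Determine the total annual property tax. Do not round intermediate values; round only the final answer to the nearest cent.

Uncapped assessed value = $710,700 × 0.967 = $687,246.9
Cap limit = $435,600 × 1.04 = $453,024
Taxable assessed value = min($687,246.9, $453,024) = $453,024 (cap binds)
Harrowgate School District: $453,024 × 0.0201 = $9,105.7824
Ferndale Township: $453,024 × 0.0039 = $1,766.7936
Community College District: $453,024 × 0.0059 = $2,672.8416
Total = $13,545.4176

$13,545.42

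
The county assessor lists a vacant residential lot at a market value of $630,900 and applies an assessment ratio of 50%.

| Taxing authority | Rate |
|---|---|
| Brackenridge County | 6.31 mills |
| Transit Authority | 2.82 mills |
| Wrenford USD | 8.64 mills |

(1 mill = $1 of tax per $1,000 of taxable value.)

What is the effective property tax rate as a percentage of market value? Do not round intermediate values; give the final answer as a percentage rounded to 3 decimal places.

Assessed value = $630,900 × 0.5 = $315,450
Brackenridge County: $315,450 × 0.00631 = $1,990.4895
Transit Authority: $315,450 × 0.00282 = $889.569
Wrenford USD: $315,450 × 0.00864 = $2,725.488
Total tax = $5,605.5465
Effective rate = $5,605.5465 ÷ $630,900 = 0.889% of market value

0.889%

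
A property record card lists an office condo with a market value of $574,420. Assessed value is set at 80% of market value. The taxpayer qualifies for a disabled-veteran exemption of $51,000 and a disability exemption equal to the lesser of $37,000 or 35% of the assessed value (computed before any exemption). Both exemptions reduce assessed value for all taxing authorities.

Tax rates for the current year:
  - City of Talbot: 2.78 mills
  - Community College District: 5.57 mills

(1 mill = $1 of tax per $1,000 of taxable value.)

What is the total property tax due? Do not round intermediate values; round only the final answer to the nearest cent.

$3,102.33

Assessed value = $574,420 × 0.8 = $459,536
Disability exemption = min($37,000, 35% × $459,536) = min($37,000, $160,837.6) = $37,000 (dollar cap binds)
Taxable value = $459,536 − $51,000 − $37,000 = $371,536
City of Talbot: $371,536 × 0.00278 = $1,032.87008
Community College District: $371,536 × 0.00557 = $2,069.45552
Total = $3,102.3256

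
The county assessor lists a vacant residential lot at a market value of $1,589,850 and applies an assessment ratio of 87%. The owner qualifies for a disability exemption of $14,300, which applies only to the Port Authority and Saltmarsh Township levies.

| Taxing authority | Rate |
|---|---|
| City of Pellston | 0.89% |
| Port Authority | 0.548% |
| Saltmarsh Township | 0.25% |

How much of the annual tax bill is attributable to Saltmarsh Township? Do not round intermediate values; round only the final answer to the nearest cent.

$3,422.17

Assessed value = $1,589,850 × 0.87 = $1,383,169.5
Saltmarsh Township taxable value = $1,383,169.5 − $14,300 = $1,368,869.5
Saltmarsh Township levy = $1,368,869.5 × 0.0025 = $3,422.17375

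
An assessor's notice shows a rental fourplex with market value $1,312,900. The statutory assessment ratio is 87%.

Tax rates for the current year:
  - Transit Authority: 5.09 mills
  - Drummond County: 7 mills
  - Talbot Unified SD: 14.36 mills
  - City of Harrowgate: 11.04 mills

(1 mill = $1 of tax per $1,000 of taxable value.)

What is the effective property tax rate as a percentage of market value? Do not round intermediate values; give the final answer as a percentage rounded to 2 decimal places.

Assessed value = $1,312,900 × 0.87 = $1,142,223
Transit Authority: $1,142,223 × 0.00509 = $5,813.91507
Drummond County: $1,142,223 × 0.007 = $7,995.561
Talbot Unified SD: $1,142,223 × 0.01436 = $16,402.32228
City of Harrowgate: $1,142,223 × 0.01104 = $12,610.14192
Total tax = $42,821.94027
Effective rate = $42,821.94027 ÷ $1,312,900 = 3.26% of market value

3.26%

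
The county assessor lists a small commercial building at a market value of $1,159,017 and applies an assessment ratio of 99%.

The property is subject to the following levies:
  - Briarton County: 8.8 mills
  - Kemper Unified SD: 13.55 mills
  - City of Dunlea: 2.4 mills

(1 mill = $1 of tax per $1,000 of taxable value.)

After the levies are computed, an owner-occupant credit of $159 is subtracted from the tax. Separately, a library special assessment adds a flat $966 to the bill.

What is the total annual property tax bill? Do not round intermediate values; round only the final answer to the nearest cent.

Assessed value = $1,159,017 × 0.99 = $1,147,426.83
Briarton County: $1,147,426.83 × 0.0088 = $10,097.356104
Kemper Unified SD: $1,147,426.83 × 0.01355 = $15,547.6335465
City of Dunlea: $1,147,426.83 × 0.0024 = $2,753.824392
Levies subtotal = $28,398.8140425
After credit = $28,398.8140425 − $159 = $28,239.8140425
Total = $28,239.8140425 + $966 = $29,205.8140425

$29,205.81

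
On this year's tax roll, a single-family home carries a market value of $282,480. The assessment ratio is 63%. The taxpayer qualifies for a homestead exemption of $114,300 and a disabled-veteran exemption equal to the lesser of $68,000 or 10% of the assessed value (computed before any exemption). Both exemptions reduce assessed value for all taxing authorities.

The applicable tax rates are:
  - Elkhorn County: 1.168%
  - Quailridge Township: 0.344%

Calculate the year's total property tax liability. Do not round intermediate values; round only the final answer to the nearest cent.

$693.50

Assessed value = $282,480 × 0.63 = $177,962.4
Disabled-veteran exemption = min($68,000, 10% × $177,962.4) = min($68,000, $17,796.24) = $17,796.24 (percentage binds)
Taxable value = $177,962.4 − $114,300 − $17,796.24 = $45,866.16
Elkhorn County: $45,866.16 × 0.01168 = $535.7167488
Quailridge Township: $45,866.16 × 0.00344 = $157.7795904
Total = $693.4963392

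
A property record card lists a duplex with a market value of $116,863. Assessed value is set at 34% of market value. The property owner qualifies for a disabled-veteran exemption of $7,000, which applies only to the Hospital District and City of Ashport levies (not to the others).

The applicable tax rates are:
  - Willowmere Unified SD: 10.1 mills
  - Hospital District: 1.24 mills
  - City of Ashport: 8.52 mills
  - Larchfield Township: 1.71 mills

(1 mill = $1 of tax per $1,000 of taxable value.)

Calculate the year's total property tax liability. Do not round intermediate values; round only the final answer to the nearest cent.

$788.73

Assessed value = $116,863 × 0.34 = $39,733.42
Willowmere Unified SD: $39,733.42 × 0.0101 = $401.307542
Hospital District: ($39,733.42 − $7,000) × 0.00124 = $32,733.42 × 0.00124 = $40.5894408
City of Ashport: ($39,733.42 − $7,000) × 0.00852 = $32,733.42 × 0.00852 = $278.8887384
Larchfield Township: $39,733.42 × 0.00171 = $67.9441482
Total = $788.7298694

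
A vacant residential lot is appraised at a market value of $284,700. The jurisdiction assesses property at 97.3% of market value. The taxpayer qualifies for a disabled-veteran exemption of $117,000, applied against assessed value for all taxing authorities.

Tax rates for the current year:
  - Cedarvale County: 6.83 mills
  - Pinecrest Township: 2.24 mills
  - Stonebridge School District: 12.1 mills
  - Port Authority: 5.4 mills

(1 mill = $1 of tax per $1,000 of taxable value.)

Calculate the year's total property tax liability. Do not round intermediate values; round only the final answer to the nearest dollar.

$4,252

Assessed value = $284,700 × 0.973 = $277,013.1
Taxable value = $277,013.1 − $117,000 = $160,013.1
Cedarvale County: $160,013.1 × 0.00683 = $1,092.889473
Pinecrest Township: $160,013.1 × 0.00224 = $358.429344
Stonebridge School District: $160,013.1 × 0.0121 = $1,936.15851
Port Authority: $160,013.1 × 0.0054 = $864.07074
Total = $1,092.889473 + $358.429344 + $1,936.15851 + $864.07074 = $4,251.548067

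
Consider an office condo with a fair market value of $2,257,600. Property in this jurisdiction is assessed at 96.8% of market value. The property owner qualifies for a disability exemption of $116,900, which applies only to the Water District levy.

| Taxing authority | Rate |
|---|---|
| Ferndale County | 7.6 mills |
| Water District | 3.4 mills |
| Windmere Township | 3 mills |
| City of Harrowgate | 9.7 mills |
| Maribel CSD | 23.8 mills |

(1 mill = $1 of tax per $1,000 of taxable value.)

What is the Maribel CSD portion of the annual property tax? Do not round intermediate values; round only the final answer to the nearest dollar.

Assessed value = $2,257,600 × 0.968 = $2,185,356.8
Maribel CSD taxable value = $2,185,356.8 (exemption does not apply)
Maribel CSD levy = $2,185,356.8 × 0.0238 = $52,011.49184

$52,011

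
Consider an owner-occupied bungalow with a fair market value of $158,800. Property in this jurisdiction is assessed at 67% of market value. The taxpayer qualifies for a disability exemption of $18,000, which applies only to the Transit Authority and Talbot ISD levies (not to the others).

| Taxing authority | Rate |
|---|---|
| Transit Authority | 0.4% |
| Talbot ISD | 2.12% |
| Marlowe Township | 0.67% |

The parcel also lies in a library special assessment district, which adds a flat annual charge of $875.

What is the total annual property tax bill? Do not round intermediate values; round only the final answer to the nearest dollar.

Assessed value = $158,800 × 0.67 = $106,396
Transit Authority: ($106,396 − $18,000) × 0.004 = $88,396 × 0.004 = $353.584
Talbot ISD: ($106,396 − $18,000) × 0.0212 = $88,396 × 0.0212 = $1,873.9952
Marlowe Township: $106,396 × 0.0067 = $712.8532
Levies subtotal = $2,940.4324
Total = $2,940.4324 + $875 = $3,815.4324

$3,815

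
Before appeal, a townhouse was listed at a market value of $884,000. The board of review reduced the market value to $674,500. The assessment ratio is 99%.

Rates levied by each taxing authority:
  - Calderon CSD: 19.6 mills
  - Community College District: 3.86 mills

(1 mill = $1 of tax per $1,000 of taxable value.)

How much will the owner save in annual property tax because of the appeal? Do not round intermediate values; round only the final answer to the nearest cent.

$4,865.72

Old assessed value = $884,000 × 0.99 = $875,160
New assessed value = $674,500 × 0.99 = $667,755
Combined rate = 0.0196 + 0.00386 = 0.02346
Old tax = $875,160 × 0.02346 = $20,531.2536
New tax = $667,755 × 0.02346 = $15,665.5323
Reduction = $20,531.2536 − $15,665.5323 = $4,865.7213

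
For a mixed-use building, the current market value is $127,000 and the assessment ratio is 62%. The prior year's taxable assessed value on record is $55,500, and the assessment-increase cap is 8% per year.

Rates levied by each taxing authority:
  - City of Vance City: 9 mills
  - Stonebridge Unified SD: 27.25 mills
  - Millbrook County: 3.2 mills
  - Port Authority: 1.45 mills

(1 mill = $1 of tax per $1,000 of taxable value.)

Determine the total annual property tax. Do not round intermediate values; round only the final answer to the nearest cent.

Uncapped assessed value = $127,000 × 0.62 = $78,740
Cap limit = $55,500 × 1.08 = $59,940
Taxable assessed value = min($78,740, $59,940) = $59,940 (cap binds)
City of Vance City: $59,940 × 0.009 = $539.46
Stonebridge Unified SD: $59,940 × 0.02725 = $1,633.365
Millbrook County: $59,940 × 0.0032 = $191.808
Port Authority: $59,940 × 0.00145 = $86.913
Total = $2,451.546

$2,451.55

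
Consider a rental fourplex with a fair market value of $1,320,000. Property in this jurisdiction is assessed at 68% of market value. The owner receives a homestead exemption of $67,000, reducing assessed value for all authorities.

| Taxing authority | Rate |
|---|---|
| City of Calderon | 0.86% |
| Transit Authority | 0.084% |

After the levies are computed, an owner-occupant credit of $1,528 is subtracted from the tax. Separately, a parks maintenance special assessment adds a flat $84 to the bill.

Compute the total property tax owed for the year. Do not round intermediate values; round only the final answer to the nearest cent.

Assessed value = $1,320,000 × 0.68 = $897,600
Taxable value = $897,600 − $67,000 = $830,600
City of Calderon: $830,600 × 0.0086 = $7,143.16
Transit Authority: $830,600 × 0.00084 = $697.704
Levies subtotal = $7,840.864
After credit = $7,840.864 − $1,528 = $6,312.864
Total = $6,312.864 + $84 = $6,396.864

$6,396.86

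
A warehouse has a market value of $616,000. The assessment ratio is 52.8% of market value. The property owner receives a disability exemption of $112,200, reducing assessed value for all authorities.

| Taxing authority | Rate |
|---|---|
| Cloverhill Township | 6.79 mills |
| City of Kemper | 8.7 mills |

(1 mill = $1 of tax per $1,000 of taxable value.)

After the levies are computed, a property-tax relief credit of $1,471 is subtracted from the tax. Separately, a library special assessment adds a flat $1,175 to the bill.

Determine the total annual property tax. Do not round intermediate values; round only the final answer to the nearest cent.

Assessed value = $616,000 × 0.528 = $325,248
Taxable value = $325,248 − $112,200 = $213,048
Cloverhill Township: $213,048 × 0.00679 = $1,446.59592
City of Kemper: $213,048 × 0.0087 = $1,853.5176
Levies subtotal = $3,300.11352
After credit = $3,300.11352 − $1,471 = $1,829.11352
Total = $1,829.11352 + $1,175 = $3,004.11352

$3,004.11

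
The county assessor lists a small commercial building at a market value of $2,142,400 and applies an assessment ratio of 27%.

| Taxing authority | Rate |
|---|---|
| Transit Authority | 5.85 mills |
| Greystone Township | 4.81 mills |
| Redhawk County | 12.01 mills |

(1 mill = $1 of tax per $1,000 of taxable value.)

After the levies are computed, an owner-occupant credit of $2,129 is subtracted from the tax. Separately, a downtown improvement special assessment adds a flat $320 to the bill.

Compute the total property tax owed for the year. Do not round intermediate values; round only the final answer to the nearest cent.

Assessed value = $2,142,400 × 0.27 = $578,448
Transit Authority: $578,448 × 0.00585 = $3,383.9208
Greystone Township: $578,448 × 0.00481 = $2,782.33488
Redhawk County: $578,448 × 0.01201 = $6,947.16048
Levies subtotal = $13,113.41616
After credit = $13,113.41616 − $2,129 = $10,984.41616
Total = $10,984.41616 + $320 = $11,304.41616

$11,304.42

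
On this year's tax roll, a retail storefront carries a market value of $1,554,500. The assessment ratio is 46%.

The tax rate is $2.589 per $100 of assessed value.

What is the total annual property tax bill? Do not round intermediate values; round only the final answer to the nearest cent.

$18,513.16

Assessed value = $1,554,500 × 0.46 = $715,070
Tax = $715,070 × 0.02589 = $18,513.1623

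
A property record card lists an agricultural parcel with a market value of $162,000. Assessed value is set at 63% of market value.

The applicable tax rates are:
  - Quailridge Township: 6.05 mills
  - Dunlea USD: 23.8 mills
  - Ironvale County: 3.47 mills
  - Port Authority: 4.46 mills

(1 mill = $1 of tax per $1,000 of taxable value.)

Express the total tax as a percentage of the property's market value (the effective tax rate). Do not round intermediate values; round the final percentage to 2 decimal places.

Assessed value = $162,000 × 0.63 = $102,060
Quailridge Township: $102,060 × 0.00605 = $617.463
Dunlea USD: $102,060 × 0.0238 = $2,429.028
Ironvale County: $102,060 × 0.00347 = $354.1482
Port Authority: $102,060 × 0.00446 = $455.1876
Total tax = $3,855.8268
Effective rate = $3,855.8268 ÷ $162,000 = 2.38% of market value

2.38%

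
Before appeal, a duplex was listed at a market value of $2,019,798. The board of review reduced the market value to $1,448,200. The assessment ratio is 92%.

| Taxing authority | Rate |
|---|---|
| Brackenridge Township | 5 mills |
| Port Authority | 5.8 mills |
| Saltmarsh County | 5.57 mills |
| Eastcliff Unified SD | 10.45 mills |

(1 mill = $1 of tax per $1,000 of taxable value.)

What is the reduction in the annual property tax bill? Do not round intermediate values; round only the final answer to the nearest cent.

Old assessed value = $2,019,798 × 0.92 = $1,858,214.16
New assessed value = $1,448,200 × 0.92 = $1,332,344
Combined rate = 0.005 + 0.0058 + 0.00557 + 0.01045 = 0.02682
Old tax = $1,858,214.16 × 0.02682 = $49,837.3037712
New tax = $1,332,344 × 0.02682 = $35,733.46608
Reduction = $49,837.3037712 − $35,733.46608 = $14,103.8376912

$14,103.84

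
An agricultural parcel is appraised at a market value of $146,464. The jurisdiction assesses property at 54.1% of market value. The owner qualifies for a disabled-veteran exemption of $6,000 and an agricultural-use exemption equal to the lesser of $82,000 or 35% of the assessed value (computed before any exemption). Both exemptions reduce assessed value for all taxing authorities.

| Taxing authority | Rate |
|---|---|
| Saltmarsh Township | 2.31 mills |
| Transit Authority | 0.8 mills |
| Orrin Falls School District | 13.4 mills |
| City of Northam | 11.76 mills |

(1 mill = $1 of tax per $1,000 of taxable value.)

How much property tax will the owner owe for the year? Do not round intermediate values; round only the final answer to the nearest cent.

Assessed value = $146,464 × 0.541 = $79,237.024
Agricultural-use exemption = min($82,000, 35% × $79,237.024) = min($82,000, $27,732.9584) = $27,732.9584 (percentage binds)
Taxable value = $79,237.024 − $6,000 − $27,732.9584 = $45,504.0656
Saltmarsh Township: $45,504.0656 × 0.00231 = $105.114391536
Transit Authority: $45,504.0656 × 0.0008 = $36.40325248
Orrin Falls School District: $45,504.0656 × 0.0134 = $609.75447904
City of Northam: $45,504.0656 × 0.01176 = $535.127811456
Total = $1,286.399934512

$1,286.40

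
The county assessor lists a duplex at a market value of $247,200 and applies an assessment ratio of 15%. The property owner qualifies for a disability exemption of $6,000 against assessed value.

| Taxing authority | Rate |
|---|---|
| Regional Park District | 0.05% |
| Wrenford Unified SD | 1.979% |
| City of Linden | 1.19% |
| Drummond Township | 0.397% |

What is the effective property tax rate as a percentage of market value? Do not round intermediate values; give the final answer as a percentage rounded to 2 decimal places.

0.45%

Assessed value = $247,200 × 0.15 = $37,080
Taxable value = $37,080 − $6,000 = $31,080
Regional Park District: $31,080 × 0.0005 = $15.54
Wrenford Unified SD: $31,080 × 0.01979 = $615.0732
City of Linden: $31,080 × 0.0119 = $369.852
Drummond Township: $31,080 × 0.00397 = $123.3876
Total tax = $1,123.8528
Effective rate = $1,123.8528 ÷ $247,200 = 0.45% of market value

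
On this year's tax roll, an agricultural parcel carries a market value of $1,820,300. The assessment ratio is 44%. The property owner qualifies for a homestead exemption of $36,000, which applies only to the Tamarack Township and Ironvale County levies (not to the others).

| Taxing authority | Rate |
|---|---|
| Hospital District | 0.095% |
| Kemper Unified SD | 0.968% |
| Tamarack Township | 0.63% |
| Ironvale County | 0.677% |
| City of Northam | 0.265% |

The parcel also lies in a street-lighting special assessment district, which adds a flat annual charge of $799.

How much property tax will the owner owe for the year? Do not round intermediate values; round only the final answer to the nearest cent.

$21,433.04

Assessed value = $1,820,300 × 0.44 = $800,932
Hospital District: $800,932 × 0.00095 = $760.8854
Kemper Unified SD: $800,932 × 0.00968 = $7,753.02176
Tamarack Township: ($800,932 − $36,000) × 0.0063 = $764,932 × 0.0063 = $4,819.0716
Ironvale County: ($800,932 − $36,000) × 0.00677 = $764,932 × 0.00677 = $5,178.58964
City of Northam: $800,932 × 0.00265 = $2,122.4698
Levies subtotal = $20,634.0382
Total = $20,634.0382 + $799 = $21,433.0382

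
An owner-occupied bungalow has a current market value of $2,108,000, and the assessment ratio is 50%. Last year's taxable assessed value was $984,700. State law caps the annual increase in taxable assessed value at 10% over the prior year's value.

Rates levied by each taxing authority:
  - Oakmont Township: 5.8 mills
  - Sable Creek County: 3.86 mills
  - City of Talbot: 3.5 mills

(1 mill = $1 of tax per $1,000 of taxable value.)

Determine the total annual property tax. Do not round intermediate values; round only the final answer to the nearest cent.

$13,870.64

Uncapped assessed value = $2,108,000 × 0.5 = $1,054,000
Cap limit = $984,700 × 1.1 = $1,083,170
Taxable assessed value = min($1,054,000, $1,083,170) = $1,054,000 (cap does not bind)
Oakmont Township: $1,054,000 × 0.0058 = $6,113.2
Sable Creek County: $1,054,000 × 0.00386 = $4,068.44
City of Talbot: $1,054,000 × 0.0035 = $3,689
Total = $13,870.64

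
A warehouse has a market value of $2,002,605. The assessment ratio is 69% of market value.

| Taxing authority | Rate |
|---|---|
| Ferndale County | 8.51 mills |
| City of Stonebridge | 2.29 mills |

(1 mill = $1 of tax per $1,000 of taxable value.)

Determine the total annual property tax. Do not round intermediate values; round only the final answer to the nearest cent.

Assessed value = $2,002,605 × 0.69 = $1,381,797.45
Ferndale County: $1,381,797.45 × 0.00851 = $11,759.0962995
City of Stonebridge: $1,381,797.45 × 0.00229 = $3,164.3161605
Total = $11,759.0962995 + $3,164.3161605 = $14,923.41246

$14,923.41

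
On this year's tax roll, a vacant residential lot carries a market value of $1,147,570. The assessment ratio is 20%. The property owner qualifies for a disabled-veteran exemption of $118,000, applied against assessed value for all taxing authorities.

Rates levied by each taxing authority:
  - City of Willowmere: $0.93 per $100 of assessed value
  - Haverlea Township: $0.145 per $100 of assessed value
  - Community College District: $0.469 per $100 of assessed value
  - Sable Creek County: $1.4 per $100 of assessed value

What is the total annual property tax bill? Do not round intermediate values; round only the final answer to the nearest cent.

$3,282.97

Assessed value = $1,147,570 × 0.2 = $229,514
Taxable value = $229,514 − $118,000 = $111,514
City of Willowmere: $111,514 × 0.0093 = $1,037.0802
Haverlea Township: $111,514 × 0.00145 = $161.6953
Community College District: $111,514 × 0.00469 = $523.00066
Sable Creek County: $111,514 × 0.014 = $1,561.196
Total = $1,037.0802 + $161.6953 + $523.00066 + $1,561.196 = $3,282.97216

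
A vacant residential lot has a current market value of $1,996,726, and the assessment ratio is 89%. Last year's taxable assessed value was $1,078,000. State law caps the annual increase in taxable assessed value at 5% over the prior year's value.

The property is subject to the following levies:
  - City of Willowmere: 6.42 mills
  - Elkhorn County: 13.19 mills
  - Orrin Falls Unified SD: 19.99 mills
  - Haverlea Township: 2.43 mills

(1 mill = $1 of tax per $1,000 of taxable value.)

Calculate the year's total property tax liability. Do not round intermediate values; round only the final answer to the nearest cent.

Uncapped assessed value = $1,996,726 × 0.89 = $1,777,086.14
Cap limit = $1,078,000 × 1.05 = $1,131,900
Taxable assessed value = min($1,777,086.14, $1,131,900) = $1,131,900 (cap binds)
City of Willowmere: $1,131,900 × 0.00642 = $7,266.798
Elkhorn County: $1,131,900 × 0.01319 = $14,929.761
Orrin Falls Unified SD: $1,131,900 × 0.01999 = $22,626.681
Haverlea Township: $1,131,900 × 0.00243 = $2,750.517
Total = $47,573.757

$47,573.76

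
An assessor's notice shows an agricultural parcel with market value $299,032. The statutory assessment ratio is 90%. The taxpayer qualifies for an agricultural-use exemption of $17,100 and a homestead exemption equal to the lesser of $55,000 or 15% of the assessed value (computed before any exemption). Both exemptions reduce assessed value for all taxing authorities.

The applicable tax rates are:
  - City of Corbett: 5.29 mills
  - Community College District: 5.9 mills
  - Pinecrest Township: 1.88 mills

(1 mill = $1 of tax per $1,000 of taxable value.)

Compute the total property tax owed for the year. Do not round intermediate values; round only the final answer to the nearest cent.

$2,766.39

Assessed value = $299,032 × 0.9 = $269,128.8
Homestead exemption = min($55,000, 15% × $269,128.8) = min($55,000, $40,369.32) = $40,369.32 (percentage binds)
Taxable value = $269,128.8 − $17,100 − $40,369.32 = $211,659.48
City of Corbett: $211,659.48 × 0.00529 = $1,119.6786492
Community College District: $211,659.48 × 0.0059 = $1,248.790932
Pinecrest Township: $211,659.48 × 0.00188 = $397.9198224
Total = $2,766.3894036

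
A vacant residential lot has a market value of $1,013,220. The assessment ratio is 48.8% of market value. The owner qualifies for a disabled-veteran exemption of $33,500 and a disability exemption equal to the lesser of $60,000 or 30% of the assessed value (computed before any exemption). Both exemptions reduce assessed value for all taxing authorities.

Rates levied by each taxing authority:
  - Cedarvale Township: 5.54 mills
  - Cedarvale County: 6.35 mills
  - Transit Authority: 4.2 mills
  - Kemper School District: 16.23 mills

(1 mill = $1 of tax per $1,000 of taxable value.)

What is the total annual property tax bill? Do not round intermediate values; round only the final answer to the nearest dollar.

$12,959

Assessed value = $1,013,220 × 0.488 = $494,451.36
Disability exemption = min($60,000, 30% × $494,451.36) = min($60,000, $148,335.408) = $60,000 (dollar cap binds)
Taxable value = $494,451.36 − $33,500 − $60,000 = $400,951.36
Cedarvale Township: $400,951.36 × 0.00554 = $2,221.2705344
Cedarvale County: $400,951.36 × 0.00635 = $2,546.041136
Transit Authority: $400,951.36 × 0.0042 = $1,683.995712
Kemper School District: $400,951.36 × 0.01623 = $6,507.4405728
Total = $12,958.7479552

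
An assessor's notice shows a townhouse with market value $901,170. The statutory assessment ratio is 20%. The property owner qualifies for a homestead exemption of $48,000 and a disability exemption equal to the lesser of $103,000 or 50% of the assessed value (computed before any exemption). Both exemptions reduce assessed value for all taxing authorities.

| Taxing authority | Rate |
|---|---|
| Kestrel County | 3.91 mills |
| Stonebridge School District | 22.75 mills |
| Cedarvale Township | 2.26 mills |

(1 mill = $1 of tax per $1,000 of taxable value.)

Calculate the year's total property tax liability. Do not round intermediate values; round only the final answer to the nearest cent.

$1,218.02

Assessed value = $901,170 × 0.2 = $180,234
Disability exemption = min($103,000, 50% × $180,234) = min($103,000, $90,117) = $90,117 (percentage binds)
Taxable value = $180,234 − $48,000 − $90,117 = $42,117
Kestrel County: $42,117 × 0.00391 = $164.67747
Stonebridge School District: $42,117 × 0.02275 = $958.16175
Cedarvale Township: $42,117 × 0.00226 = $95.18442
Total = $1,218.02364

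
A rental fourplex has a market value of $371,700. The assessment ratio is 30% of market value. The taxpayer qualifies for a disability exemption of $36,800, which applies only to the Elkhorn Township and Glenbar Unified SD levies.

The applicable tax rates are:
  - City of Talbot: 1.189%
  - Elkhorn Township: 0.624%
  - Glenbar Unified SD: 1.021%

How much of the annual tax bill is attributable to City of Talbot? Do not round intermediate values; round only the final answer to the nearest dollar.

$1,326

Assessed value = $371,700 × 0.3 = $111,510
City of Talbot taxable value = $111,510 (exemption does not apply)
City of Talbot levy = $111,510 × 0.01189 = $1,325.8539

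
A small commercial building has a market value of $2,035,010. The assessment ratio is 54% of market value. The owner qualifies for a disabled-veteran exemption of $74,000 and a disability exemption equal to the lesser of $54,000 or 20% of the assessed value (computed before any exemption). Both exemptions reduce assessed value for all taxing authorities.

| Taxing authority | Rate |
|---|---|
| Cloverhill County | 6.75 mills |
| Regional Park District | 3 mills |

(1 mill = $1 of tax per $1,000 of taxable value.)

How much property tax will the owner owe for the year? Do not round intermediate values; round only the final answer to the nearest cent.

Assessed value = $2,035,010 × 0.54 = $1,098,905.4
Disability exemption = min($54,000, 20% × $1,098,905.4) = min($54,000, $219,781.08) = $54,000 (dollar cap binds)
Taxable value = $1,098,905.4 − $74,000 − $54,000 = $970,905.4
Cloverhill County: $970,905.4 × 0.00675 = $6,553.61145
Regional Park District: $970,905.4 × 0.003 = $2,912.7162
Total = $9,466.32765

$9,466.33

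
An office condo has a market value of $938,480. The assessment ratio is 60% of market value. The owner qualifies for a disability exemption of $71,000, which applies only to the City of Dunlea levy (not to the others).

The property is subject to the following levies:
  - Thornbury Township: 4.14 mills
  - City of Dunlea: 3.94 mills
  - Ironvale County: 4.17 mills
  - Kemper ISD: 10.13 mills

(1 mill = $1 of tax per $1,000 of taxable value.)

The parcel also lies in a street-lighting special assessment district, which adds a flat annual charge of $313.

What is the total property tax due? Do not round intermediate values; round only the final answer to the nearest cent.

Assessed value = $938,480 × 0.6 = $563,088
Thornbury Township: $563,088 × 0.00414 = $2,331.18432
City of Dunlea: ($563,088 − $71,000) × 0.00394 = $492,088 × 0.00394 = $1,938.82672
Ironvale County: $563,088 × 0.00417 = $2,348.07696
Kemper ISD: $563,088 × 0.01013 = $5,704.08144
Levies subtotal = $12,322.16944
Total = $12,322.16944 + $313 = $12,635.16944

$12,635.17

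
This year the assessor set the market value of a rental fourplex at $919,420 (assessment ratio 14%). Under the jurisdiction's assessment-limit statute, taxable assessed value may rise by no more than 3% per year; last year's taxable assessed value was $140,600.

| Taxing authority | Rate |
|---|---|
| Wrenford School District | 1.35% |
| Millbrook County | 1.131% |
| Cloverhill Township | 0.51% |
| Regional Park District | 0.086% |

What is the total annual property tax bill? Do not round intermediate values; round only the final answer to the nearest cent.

$3,960.68

Uncapped assessed value = $919,420 × 0.14 = $128,718.8
Cap limit = $140,600 × 1.03 = $144,818
Taxable assessed value = min($128,718.8, $144,818) = $128,718.8 (cap does not bind)
Wrenford School District: $128,718.8 × 0.0135 = $1,737.7038
Millbrook County: $128,718.8 × 0.01131 = $1,455.809628
Cloverhill Township: $128,718.8 × 0.0051 = $656.46588
Regional Park District: $128,718.8 × 0.00086 = $110.698168
Total = $3,960.677476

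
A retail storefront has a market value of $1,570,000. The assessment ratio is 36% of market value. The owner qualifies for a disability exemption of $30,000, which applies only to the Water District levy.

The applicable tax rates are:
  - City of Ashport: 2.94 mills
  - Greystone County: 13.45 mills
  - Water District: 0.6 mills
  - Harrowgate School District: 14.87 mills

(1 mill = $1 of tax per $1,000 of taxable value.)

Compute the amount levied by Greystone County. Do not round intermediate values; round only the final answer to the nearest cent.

Assessed value = $1,570,000 × 0.36 = $565,200
Greystone County taxable value = $565,200 (exemption does not apply)
Greystone County levy = $565,200 × 0.01345 = $7,601.94

$7,601.94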